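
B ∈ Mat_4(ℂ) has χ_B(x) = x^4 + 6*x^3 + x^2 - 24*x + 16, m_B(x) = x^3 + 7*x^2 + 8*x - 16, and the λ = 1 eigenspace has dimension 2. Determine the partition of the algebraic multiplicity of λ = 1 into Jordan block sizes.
Block sizes for λ = 1: [1, 1]

Step 1 — from the characteristic polynomial, algebraic multiplicity of λ = 1 is 2. From dim ker(B − (1)·I) = 2, there are exactly 2 Jordan blocks for λ = 1.
Step 2 — from the minimal polynomial, the factor (x − 1) tells us the largest block for λ = 1 has size 1.
Step 3 — with total size 2, 2 blocks, and largest block 1, the block sizes (in nonincreasing order) are [1, 1].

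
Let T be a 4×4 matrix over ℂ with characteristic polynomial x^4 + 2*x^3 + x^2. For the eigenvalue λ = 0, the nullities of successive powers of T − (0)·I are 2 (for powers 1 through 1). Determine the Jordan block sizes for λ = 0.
Block sizes for λ = 0: [1, 1]

From the dimensions of kernels of powers, the number of Jordan blocks of size at least j is d_j − d_{j−1} where d_j = dim ker(N^j) (with d_0 = 0). Computing the differences gives [2].
The number of blocks of size exactly k is (#blocks of size ≥ k) − (#blocks of size ≥ k + 1), so the partition is: 2 block(s) of size 1.
In nonincreasing order the block sizes are [1, 1].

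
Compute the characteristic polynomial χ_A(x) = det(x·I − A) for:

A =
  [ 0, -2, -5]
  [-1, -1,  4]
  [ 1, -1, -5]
x^3 + 6*x^2 + 12*x + 8

Expanding det(x·I − A) (e.g. by cofactor expansion or by noting that A is similar to its Jordan form J, which has the same characteristic polynomial as A) gives
  χ_A(x) = x^3 + 6*x^2 + 12*x + 8
which factors as (x + 2)^3. The eigenvalues (with algebraic multiplicities) are λ = -2 with multiplicity 3.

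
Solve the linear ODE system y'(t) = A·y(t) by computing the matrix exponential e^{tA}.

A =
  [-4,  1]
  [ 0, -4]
e^{tA} =
  [exp(-4*t), t*exp(-4*t)]
  [0, exp(-4*t)]

Strategy: write A = P · J · P⁻¹ where J is a Jordan canonical form, so e^{tA} = P · e^{tJ} · P⁻¹, and e^{tJ} can be computed block-by-block.

A has Jordan form
J =
  [-4,  1]
  [ 0, -4]
(up to reordering of blocks).

Per-block formulas:
  For a 2×2 Jordan block J_2(-4): exp(t · J_2(-4)) = e^(-4t)·(I + t·N), where N is the 2×2 nilpotent shift.

After assembling e^{tJ} and conjugating by P, we get:

e^{tA} =
  [exp(-4*t), t*exp(-4*t)]
  [0, exp(-4*t)]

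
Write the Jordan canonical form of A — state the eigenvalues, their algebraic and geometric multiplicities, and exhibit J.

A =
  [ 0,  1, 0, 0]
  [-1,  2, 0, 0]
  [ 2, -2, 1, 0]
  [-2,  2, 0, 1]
J_2(1) ⊕ J_1(1) ⊕ J_1(1)

The characteristic polynomial is
  det(x·I − A) = x^4 - 4*x^3 + 6*x^2 - 4*x + 1 = (x - 1)^4

Eigenvalues and multiplicities (the geometric multiplicity of λ is n − rank(A − λI), which equals the number of Jordan blocks for λ):
  λ = 1: algebraic multiplicity = 4, geometric multiplicity = 3

Determining the block sizes for each eigenvalue:
  λ = 1: 3 blocks summing to 4 forces exactly one block of size 2 and the rest size 1 → block sizes [2, 1, 1]

Assembling the blocks gives a Jordan form
J =
  [1, 1, 0, 0]
  [0, 1, 0, 0]
  [0, 0, 1, 0]
  [0, 0, 0, 1]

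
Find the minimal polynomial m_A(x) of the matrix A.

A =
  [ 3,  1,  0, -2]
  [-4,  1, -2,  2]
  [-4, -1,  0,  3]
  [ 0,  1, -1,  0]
x^2 - 2*x + 1

The characteristic polynomial is χ_A(x) = (x - 1)^4, so the eigenvalues are known. The minimal polynomial is
  m_A(x) = Π_λ (x − λ)^{k_λ}
where k_λ is the size of the *largest* Jordan block for λ (equivalently, the smallest k with (A − λI)^k v = 0 for every generalised eigenvector v of λ).

  λ = 1: largest Jordan block has size 2, contributing (x − 1)^2

So m_A(x) = (x - 1)^2 = x^2 - 2*x + 1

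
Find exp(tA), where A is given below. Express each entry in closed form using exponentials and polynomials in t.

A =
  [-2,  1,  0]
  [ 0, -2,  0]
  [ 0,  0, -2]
e^{tA} =
  [exp(-2*t), t*exp(-2*t), 0]
  [0, exp(-2*t), 0]
  [0, 0, exp(-2*t)]

Strategy: write A = P · J · P⁻¹ where J is a Jordan canonical form, so e^{tA} = P · e^{tJ} · P⁻¹, and e^{tJ} can be computed block-by-block.

A has Jordan form
J =
  [-2,  1,  0]
  [ 0, -2,  0]
  [ 0,  0, -2]
(up to reordering of blocks).

Per-block formulas:
  For a 1×1 block at λ = -2: exp(t · [-2]) = [e^(-2t)].
  For a 2×2 Jordan block J_2(-2): exp(t · J_2(-2)) = e^(-2t)·(I + t·N), where N is the 2×2 nilpotent shift.

After assembling e^{tJ} and conjugating by P, we get:

e^{tA} =
  [exp(-2*t), t*exp(-2*t), 0]
  [0, exp(-2*t), 0]
  [0, 0, exp(-2*t)]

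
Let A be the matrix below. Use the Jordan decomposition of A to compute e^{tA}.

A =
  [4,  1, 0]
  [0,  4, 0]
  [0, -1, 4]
e^{tA} =
  [exp(4*t), t*exp(4*t), 0]
  [0, exp(4*t), 0]
  [0, -t*exp(4*t), exp(4*t)]

Strategy: write A = P · J · P⁻¹ where J is a Jordan canonical form, so e^{tA} = P · e^{tJ} · P⁻¹, and e^{tJ} can be computed block-by-block.

A has Jordan form
J =
  [4, 1, 0]
  [0, 4, 0]
  [0, 0, 4]
(up to reordering of blocks).

Per-block formulas:
  For a 1×1 block at λ = 4: exp(t · [4]) = [e^(4t)].
  For a 2×2 Jordan block J_2(4): exp(t · J_2(4)) = e^(4t)·(I + t·N), where N is the 2×2 nilpotent shift.

After assembling e^{tJ} and conjugating by P, we get:

e^{tA} =
  [exp(4*t), t*exp(4*t), 0]
  [0, exp(4*t), 0]
  [0, -t*exp(4*t), exp(4*t)]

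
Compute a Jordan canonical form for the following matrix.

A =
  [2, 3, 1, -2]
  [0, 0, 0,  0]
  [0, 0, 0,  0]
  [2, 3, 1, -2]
J_2(0) ⊕ J_1(0) ⊕ J_1(0)

The characteristic polynomial is
  det(x·I − A) = x^4

Eigenvalues and multiplicities (the geometric multiplicity of λ is n − rank(A − λI), which equals the number of Jordan blocks for λ):
  λ = 0: algebraic multiplicity = 4, geometric multiplicity = 3

Determining the block sizes for each eigenvalue:
  λ = 0: 3 blocks summing to 4 forces exactly one block of size 2 and the rest size 1 → block sizes [2, 1, 1]

Assembling the blocks gives a Jordan form
J =
  [0, 1, 0, 0]
  [0, 0, 0, 0]
  [0, 0, 0, 0]
  [0, 0, 0, 0]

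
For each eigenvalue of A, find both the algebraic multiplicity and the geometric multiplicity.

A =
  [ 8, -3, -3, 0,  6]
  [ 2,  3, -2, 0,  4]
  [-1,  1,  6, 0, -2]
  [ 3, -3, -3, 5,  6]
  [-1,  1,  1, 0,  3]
λ = 5: alg = 5, geom = 4

Step 1 — factor the characteristic polynomial to read off the algebraic multiplicities:
  χ_A(x) = (x - 5)^5

Step 2 — compute geometric multiplicities via the rank-nullity identity g(λ) = n − rank(A − λI):
  rank(A − (5)·I) = 1, so dim ker(A − (5)·I) = n − 1 = 4

Summary:
  λ = 5: algebraic multiplicity = 5, geometric multiplicity = 4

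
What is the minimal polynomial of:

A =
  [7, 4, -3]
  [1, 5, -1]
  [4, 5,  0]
x^3 - 12*x^2 + 48*x - 64

The characteristic polynomial is χ_A(x) = (x - 4)^3, so the eigenvalues are known. The minimal polynomial is
  m_A(x) = Π_λ (x − λ)^{k_λ}
where k_λ is the size of the *largest* Jordan block for λ (equivalently, the smallest k with (A − λI)^k v = 0 for every generalised eigenvector v of λ).

  λ = 4: largest Jordan block has size 3, contributing (x − 4)^3

So m_A(x) = (x - 4)^3 = x^3 - 12*x^2 + 48*x - 64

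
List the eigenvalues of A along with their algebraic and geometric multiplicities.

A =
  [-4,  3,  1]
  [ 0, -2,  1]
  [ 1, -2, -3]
λ = -3: alg = 3, geom = 1

Step 1 — factor the characteristic polynomial to read off the algebraic multiplicities:
  χ_A(x) = (x + 3)^3

Step 2 — compute geometric multiplicities via the rank-nullity identity g(λ) = n − rank(A − λI):
  rank(A − (-3)·I) = 2, so dim ker(A − (-3)·I) = n − 2 = 1

Summary:
  λ = -3: algebraic multiplicity = 3, geometric multiplicity = 1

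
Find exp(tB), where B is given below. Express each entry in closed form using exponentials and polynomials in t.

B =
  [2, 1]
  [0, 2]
e^{tB} =
  [exp(2*t), t*exp(2*t)]
  [0, exp(2*t)]

Strategy: write B = P · J · P⁻¹ where J is a Jordan canonical form, so e^{tB} = P · e^{tJ} · P⁻¹, and e^{tJ} can be computed block-by-block.

B has Jordan form
J =
  [2, 1]
  [0, 2]
(up to reordering of blocks).

Per-block formulas:
  For a 2×2 Jordan block J_2(2): exp(t · J_2(2)) = e^(2t)·(I + t·N), where N is the 2×2 nilpotent shift.

After assembling e^{tJ} and conjugating by P, we get:

e^{tB} =
  [exp(2*t), t*exp(2*t)]
  [0, exp(2*t)]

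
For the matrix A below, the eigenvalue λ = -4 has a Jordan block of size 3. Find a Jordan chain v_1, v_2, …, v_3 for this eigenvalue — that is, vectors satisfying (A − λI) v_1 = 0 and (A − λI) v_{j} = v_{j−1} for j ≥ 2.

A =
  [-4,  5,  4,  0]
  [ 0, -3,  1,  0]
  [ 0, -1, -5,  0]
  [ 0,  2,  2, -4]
A Jordan chain for λ = -4 of length 3:
v_1 = (1, 0, 0, 0)ᵀ
v_2 = (5, 1, -1, 2)ᵀ
v_3 = (0, 1, 0, 0)ᵀ

Let N = A − (-4)·I. We want v_3 with N^3 v_3 = 0 but N^2 v_3 ≠ 0; then v_{j-1} := N · v_j for j = 3, …, 2.

Pick v_3 = (0, 1, 0, 0)ᵀ.
Then v_2 = N · v_3 = (5, 1, -1, 2)ᵀ.
Then v_1 = N · v_2 = (1, 0, 0, 0)ᵀ.

Sanity check: (A − (-4)·I) v_1 = (0, 0, 0, 0)ᵀ = 0. ✓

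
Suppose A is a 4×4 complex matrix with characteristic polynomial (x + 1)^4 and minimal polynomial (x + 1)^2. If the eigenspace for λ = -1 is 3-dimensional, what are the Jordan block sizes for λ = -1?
Block sizes for λ = -1: [2, 1, 1]

Step 1 — from the characteristic polynomial, algebraic multiplicity of λ = -1 is 4. From dim ker(A − (-1)·I) = 3, there are exactly 3 Jordan blocks for λ = -1.
Step 2 — from the minimal polynomial, the factor (x + 1)^2 tells us the largest block for λ = -1 has size 2.
Step 3 — with total size 4, 3 blocks, and largest block 2, the block sizes (in nonincreasing order) are [2, 1, 1].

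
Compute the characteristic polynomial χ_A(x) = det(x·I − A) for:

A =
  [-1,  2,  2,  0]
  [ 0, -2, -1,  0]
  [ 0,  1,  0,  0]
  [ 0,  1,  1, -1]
x^4 + 4*x^3 + 6*x^2 + 4*x + 1

Expanding det(x·I − A) (e.g. by cofactor expansion or by noting that A is similar to its Jordan form J, which has the same characteristic polynomial as A) gives
  χ_A(x) = x^4 + 4*x^3 + 6*x^2 + 4*x + 1
which factors as (x + 1)^4. The eigenvalues (with algebraic multiplicities) are λ = -1 with multiplicity 4.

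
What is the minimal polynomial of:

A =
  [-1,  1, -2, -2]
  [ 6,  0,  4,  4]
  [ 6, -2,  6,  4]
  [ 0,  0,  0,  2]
x^2 - 3*x + 2

The characteristic polynomial is χ_A(x) = (x - 2)^3*(x - 1), so the eigenvalues are known. The minimal polynomial is
  m_A(x) = Π_λ (x − λ)^{k_λ}
where k_λ is the size of the *largest* Jordan block for λ (equivalently, the smallest k with (A − λI)^k v = 0 for every generalised eigenvector v of λ).

  λ = 1: largest Jordan block has size 1, contributing (x − 1)
  λ = 2: largest Jordan block has size 1, contributing (x − 2)

So m_A(x) = (x - 2)*(x - 1) = x^2 - 3*x + 2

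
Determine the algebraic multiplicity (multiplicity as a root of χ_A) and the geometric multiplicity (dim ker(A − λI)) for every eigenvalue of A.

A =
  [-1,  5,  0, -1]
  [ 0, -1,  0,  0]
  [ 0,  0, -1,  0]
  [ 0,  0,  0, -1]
λ = -1: alg = 4, geom = 3

Step 1 — factor the characteristic polynomial to read off the algebraic multiplicities:
  χ_A(x) = (x + 1)^4

Step 2 — compute geometric multiplicities via the rank-nullity identity g(λ) = n − rank(A − λI):
  rank(A − (-1)·I) = 1, so dim ker(A − (-1)·I) = n − 1 = 3

Summary:
  λ = -1: algebraic multiplicity = 4, geometric multiplicity = 3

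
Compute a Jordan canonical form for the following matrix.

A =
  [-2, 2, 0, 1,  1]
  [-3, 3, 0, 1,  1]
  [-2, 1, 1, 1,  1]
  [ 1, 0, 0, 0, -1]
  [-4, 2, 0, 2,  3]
J_2(1) ⊕ J_2(1) ⊕ J_1(1)

The characteristic polynomial is
  det(x·I − A) = x^5 - 5*x^4 + 10*x^3 - 10*x^2 + 5*x - 1 = (x - 1)^5

Eigenvalues and multiplicities (the geometric multiplicity of λ is n − rank(A − λI), which equals the number of Jordan blocks for λ):
  λ = 1: algebraic multiplicity = 5, geometric multiplicity = 3

Determining the block sizes for each eigenvalue:
  λ = 1: with am = 5 and gm = 3, the partition is not yet determined (e.g. several partitions of 5 into 3 parts exist). Let N = A − (1)·I. Computing rank(N^1) = 2, rank(N^2) = 0; the number of blocks of size ≥ j is rank(N^{j−1}) − rank(N^j), giving [3, 2]. So we have 2 block(s) of size 2, 1 block(s) of size 1 → block sizes [2, 2, 1]

Assembling the blocks gives a Jordan form
J =
  [1, 1, 0, 0, 0]
  [0, 1, 0, 0, 0]
  [0, 0, 1, 1, 0]
  [0, 0, 0, 1, 0]
  [0, 0, 0, 0, 1]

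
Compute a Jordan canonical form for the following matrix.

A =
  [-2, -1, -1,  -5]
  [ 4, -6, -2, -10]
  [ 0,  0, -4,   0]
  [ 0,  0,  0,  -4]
J_2(-4) ⊕ J_1(-4) ⊕ J_1(-4)

The characteristic polynomial is
  det(x·I − A) = x^4 + 16*x^3 + 96*x^2 + 256*x + 256 = (x + 4)^4

Eigenvalues and multiplicities (the geometric multiplicity of λ is n − rank(A − λI), which equals the number of Jordan blocks for λ):
  λ = -4: algebraic multiplicity = 4, geometric multiplicity = 3

Determining the block sizes for each eigenvalue:
  λ = -4: 3 blocks summing to 4 forces exactly one block of size 2 and the rest size 1 → block sizes [2, 1, 1]

Assembling the blocks gives a Jordan form
J =
  [-4,  1,  0,  0]
  [ 0, -4,  0,  0]
  [ 0,  0, -4,  0]
  [ 0,  0,  0, -4]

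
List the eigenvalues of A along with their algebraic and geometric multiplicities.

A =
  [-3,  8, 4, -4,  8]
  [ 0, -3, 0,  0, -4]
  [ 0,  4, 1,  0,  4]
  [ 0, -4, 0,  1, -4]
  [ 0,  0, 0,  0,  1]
λ = -3: alg = 2, geom = 2; λ = 1: alg = 3, geom = 3

Step 1 — factor the characteristic polynomial to read off the algebraic multiplicities:
  χ_A(x) = (x - 1)^3*(x + 3)^2

Step 2 — compute geometric multiplicities via the rank-nullity identity g(λ) = n − rank(A − λI):
  rank(A − (-3)·I) = 3, so dim ker(A − (-3)·I) = n − 3 = 2
  rank(A − (1)·I) = 2, so dim ker(A − (1)·I) = n − 2 = 3

Summary:
  λ = -3: algebraic multiplicity = 2, geometric multiplicity = 2
  λ = 1: algebraic multiplicity = 3, geometric multiplicity = 3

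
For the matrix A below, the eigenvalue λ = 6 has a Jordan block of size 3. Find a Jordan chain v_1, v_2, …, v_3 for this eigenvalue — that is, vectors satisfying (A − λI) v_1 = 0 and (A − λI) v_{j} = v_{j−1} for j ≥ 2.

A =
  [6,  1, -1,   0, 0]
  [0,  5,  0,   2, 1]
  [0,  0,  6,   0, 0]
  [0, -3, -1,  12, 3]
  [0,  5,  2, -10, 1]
A Jordan chain for λ = 6 of length 3:
v_1 = (-1, 0, 0, 0, 0)ᵀ
v_2 = (1, -1, 0, -3, 5)ᵀ
v_3 = (0, 1, 0, 0, 0)ᵀ

Let N = A − (6)·I. We want v_3 with N^3 v_3 = 0 but N^2 v_3 ≠ 0; then v_{j-1} := N · v_j for j = 3, …, 2.

Pick v_3 = (0, 1, 0, 0, 0)ᵀ.
Then v_2 = N · v_3 = (1, -1, 0, -3, 5)ᵀ.
Then v_1 = N · v_2 = (-1, 0, 0, 0, 0)ᵀ.

Sanity check: (A − (6)·I) v_1 = (0, 0, 0, 0, 0)ᵀ = 0. ✓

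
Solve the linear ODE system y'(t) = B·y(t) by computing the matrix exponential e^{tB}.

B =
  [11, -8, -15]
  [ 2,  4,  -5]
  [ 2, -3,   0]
e^{tB} =
  [-5*t^2*exp(5*t) + 6*t*exp(5*t) + exp(5*t), 5*t^2*exp(5*t)/2 - 8*t*exp(5*t), 25*t^2*exp(5*t)/2 - 15*t*exp(5*t)]
  [2*t*exp(5*t), -t*exp(5*t) + exp(5*t), -5*t*exp(5*t)]
  [-2*t^2*exp(5*t) + 2*t*exp(5*t), t^2*exp(5*t) - 3*t*exp(5*t), 5*t^2*exp(5*t) - 5*t*exp(5*t) + exp(5*t)]

Strategy: write B = P · J · P⁻¹ where J is a Jordan canonical form, so e^{tB} = P · e^{tJ} · P⁻¹, and e^{tJ} can be computed block-by-block.

B has Jordan form
J =
  [5, 1, 0]
  [0, 5, 1]
  [0, 0, 5]
(up to reordering of blocks).

Per-block formulas:
  For a 3×3 Jordan block J_3(5): exp(t · J_3(5)) = e^(5t)·(I + t·N + (t^2/2)·N^2), where N is the 3×3 nilpotent shift.

After assembling e^{tJ} and conjugating by P, we get:

e^{tB} =
  [-5*t^2*exp(5*t) + 6*t*exp(5*t) + exp(5*t), 5*t^2*exp(5*t)/2 - 8*t*exp(5*t), 25*t^2*exp(5*t)/2 - 15*t*exp(5*t)]
  [2*t*exp(5*t), -t*exp(5*t) + exp(5*t), -5*t*exp(5*t)]
  [-2*t^2*exp(5*t) + 2*t*exp(5*t), t^2*exp(5*t) - 3*t*exp(5*t), 5*t^2*exp(5*t) - 5*t*exp(5*t) + exp(5*t)]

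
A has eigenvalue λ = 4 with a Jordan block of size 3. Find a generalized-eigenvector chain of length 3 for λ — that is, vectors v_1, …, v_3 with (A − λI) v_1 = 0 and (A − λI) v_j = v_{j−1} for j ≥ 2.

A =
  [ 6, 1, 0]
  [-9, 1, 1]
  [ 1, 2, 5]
A Jordan chain for λ = 4 of length 3:
v_1 = (-5, 10, -15)ᵀ
v_2 = (2, -9, 1)ᵀ
v_3 = (1, 0, 0)ᵀ

Let N = A − (4)·I. We want v_3 with N^3 v_3 = 0 but N^2 v_3 ≠ 0; then v_{j-1} := N · v_j for j = 3, …, 2.

Pick v_3 = (1, 0, 0)ᵀ.
Then v_2 = N · v_3 = (2, -9, 1)ᵀ.
Then v_1 = N · v_2 = (-5, 10, -15)ᵀ.

Sanity check: (A − (4)·I) v_1 = (0, 0, 0)ᵀ = 0. ✓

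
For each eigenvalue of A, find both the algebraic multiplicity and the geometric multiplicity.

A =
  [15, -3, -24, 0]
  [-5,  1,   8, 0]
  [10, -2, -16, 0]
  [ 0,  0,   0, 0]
λ = 0: alg = 4, geom = 3

Step 1 — factor the characteristic polynomial to read off the algebraic multiplicities:
  χ_A(x) = x^4

Step 2 — compute geometric multiplicities via the rank-nullity identity g(λ) = n − rank(A − λI):
  rank(A − (0)·I) = 1, so dim ker(A − (0)·I) = n − 1 = 3

Summary:
  λ = 0: algebraic multiplicity = 4, geometric multiplicity = 3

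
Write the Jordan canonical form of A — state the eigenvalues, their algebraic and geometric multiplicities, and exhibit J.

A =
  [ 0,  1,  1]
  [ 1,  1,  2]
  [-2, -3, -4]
J_3(-1)

The characteristic polynomial is
  det(x·I − A) = x^3 + 3*x^2 + 3*x + 1 = (x + 1)^3

Eigenvalues and multiplicities (the geometric multiplicity of λ is n − rank(A − λI), which equals the number of Jordan blocks for λ):
  λ = -1: algebraic multiplicity = 3, geometric multiplicity = 1

Determining the block sizes for each eigenvalue:
  λ = -1: one block (gm = 1), so the single block has size am = 3 → block sizes [3]

Assembling the blocks gives a Jordan form
J =
  [-1,  1,  0]
  [ 0, -1,  1]
  [ 0,  0, -1]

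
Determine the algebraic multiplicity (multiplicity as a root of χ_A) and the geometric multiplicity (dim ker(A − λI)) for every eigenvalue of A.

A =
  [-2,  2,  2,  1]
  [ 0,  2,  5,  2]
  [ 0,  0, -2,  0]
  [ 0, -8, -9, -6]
λ = -2: alg = 4, geom = 2

Step 1 — factor the characteristic polynomial to read off the algebraic multiplicities:
  χ_A(x) = (x + 2)^4

Step 2 — compute geometric multiplicities via the rank-nullity identity g(λ) = n − rank(A − λI):
  rank(A − (-2)·I) = 2, so dim ker(A − (-2)·I) = n − 2 = 2

Summary:
  λ = -2: algebraic multiplicity = 4, geometric multiplicity = 2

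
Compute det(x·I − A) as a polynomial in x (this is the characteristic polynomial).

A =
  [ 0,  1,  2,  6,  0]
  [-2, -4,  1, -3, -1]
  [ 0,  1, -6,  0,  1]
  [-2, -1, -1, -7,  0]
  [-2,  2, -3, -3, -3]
x^5 + 20*x^4 + 160*x^3 + 640*x^2 + 1280*x + 1024

Expanding det(x·I − A) (e.g. by cofactor expansion or by noting that A is similar to its Jordan form J, which has the same characteristic polynomial as A) gives
  χ_A(x) = x^5 + 20*x^4 + 160*x^3 + 640*x^2 + 1280*x + 1024
which factors as (x + 4)^5. The eigenvalues (with algebraic multiplicities) are λ = -4 with multiplicity 5.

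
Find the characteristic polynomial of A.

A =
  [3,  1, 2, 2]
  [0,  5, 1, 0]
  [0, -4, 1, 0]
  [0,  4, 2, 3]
x^4 - 12*x^3 + 54*x^2 - 108*x + 81

Expanding det(x·I − A) (e.g. by cofactor expansion or by noting that A is similar to its Jordan form J, which has the same characteristic polynomial as A) gives
  χ_A(x) = x^4 - 12*x^3 + 54*x^2 - 108*x + 81
which factors as (x - 3)^4. The eigenvalues (with algebraic multiplicities) are λ = 3 with multiplicity 4.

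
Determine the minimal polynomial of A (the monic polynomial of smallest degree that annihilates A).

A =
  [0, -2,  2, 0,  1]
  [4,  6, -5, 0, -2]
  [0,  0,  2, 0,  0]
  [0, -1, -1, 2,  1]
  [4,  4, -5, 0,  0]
x^3 - 6*x^2 + 12*x - 8

The characteristic polynomial is χ_A(x) = (x - 2)^5, so the eigenvalues are known. The minimal polynomial is
  m_A(x) = Π_λ (x − λ)^{k_λ}
where k_λ is the size of the *largest* Jordan block for λ (equivalently, the smallest k with (A − λI)^k v = 0 for every generalised eigenvector v of λ).

  λ = 2: largest Jordan block has size 3, contributing (x − 2)^3

So m_A(x) = (x - 2)^3 = x^3 - 6*x^2 + 12*x - 8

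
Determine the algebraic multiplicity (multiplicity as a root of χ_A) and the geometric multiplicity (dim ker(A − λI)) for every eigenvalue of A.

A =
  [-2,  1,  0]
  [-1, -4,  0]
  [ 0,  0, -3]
λ = -3: alg = 3, geom = 2

Step 1 — factor the characteristic polynomial to read off the algebraic multiplicities:
  χ_A(x) = (x + 3)^3

Step 2 — compute geometric multiplicities via the rank-nullity identity g(λ) = n − rank(A − λI):
  rank(A − (-3)·I) = 1, so dim ker(A − (-3)·I) = n − 1 = 2

Summary:
  λ = -3: algebraic multiplicity = 3, geometric multiplicity = 2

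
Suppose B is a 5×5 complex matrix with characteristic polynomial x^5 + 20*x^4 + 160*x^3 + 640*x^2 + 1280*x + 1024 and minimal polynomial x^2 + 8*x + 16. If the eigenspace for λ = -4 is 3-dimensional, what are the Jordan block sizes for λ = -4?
Block sizes for λ = -4: [2, 2, 1]

Step 1 — from the characteristic polynomial, algebraic multiplicity of λ = -4 is 5. From dim ker(B − (-4)·I) = 3, there are exactly 3 Jordan blocks for λ = -4.
Step 2 — from the minimal polynomial, the factor (x + 4)^2 tells us the largest block for λ = -4 has size 2.
Step 3 — with total size 5, 3 blocks, and largest block 2, the block sizes (in nonincreasing order) are [2, 2, 1].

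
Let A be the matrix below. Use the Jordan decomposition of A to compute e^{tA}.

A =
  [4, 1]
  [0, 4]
e^{tA} =
  [exp(4*t), t*exp(4*t)]
  [0, exp(4*t)]

Strategy: write A = P · J · P⁻¹ where J is a Jordan canonical form, so e^{tA} = P · e^{tJ} · P⁻¹, and e^{tJ} can be computed block-by-block.

A has Jordan form
J =
  [4, 1]
  [0, 4]
(up to reordering of blocks).

Per-block formulas:
  For a 2×2 Jordan block J_2(4): exp(t · J_2(4)) = e^(4t)·(I + t·N), where N is the 2×2 nilpotent shift.

After assembling e^{tJ} and conjugating by P, we get:

e^{tA} =
  [exp(4*t), t*exp(4*t)]
  [0, exp(4*t)]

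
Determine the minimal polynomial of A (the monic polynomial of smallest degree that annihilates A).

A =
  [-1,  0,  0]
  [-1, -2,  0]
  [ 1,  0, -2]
x^2 + 3*x + 2

The characteristic polynomial is χ_A(x) = (x + 1)*(x + 2)^2, so the eigenvalues are known. The minimal polynomial is
  m_A(x) = Π_λ (x − λ)^{k_λ}
where k_λ is the size of the *largest* Jordan block for λ (equivalently, the smallest k with (A − λI)^k v = 0 for every generalised eigenvector v of λ).

  λ = -2: largest Jordan block has size 1, contributing (x + 2)
  λ = -1: largest Jordan block has size 1, contributing (x + 1)

So m_A(x) = (x + 1)*(x + 2) = x^2 + 3*x + 2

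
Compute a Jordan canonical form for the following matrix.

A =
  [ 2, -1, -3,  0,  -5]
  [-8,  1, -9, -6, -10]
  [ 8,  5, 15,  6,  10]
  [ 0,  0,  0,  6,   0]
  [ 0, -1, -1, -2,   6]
J_3(6) ⊕ J_1(6) ⊕ J_1(6)

The characteristic polynomial is
  det(x·I − A) = x^5 - 30*x^4 + 360*x^3 - 2160*x^2 + 6480*x - 7776 = (x - 6)^5

Eigenvalues and multiplicities (the geometric multiplicity of λ is n − rank(A − λI), which equals the number of Jordan blocks for λ):
  λ = 6: algebraic multiplicity = 5, geometric multiplicity = 3

Determining the block sizes for each eigenvalue:
  λ = 6: with am = 5 and gm = 3, the partition is not yet determined (e.g. several partitions of 5 into 3 parts exist). Let N = A − (6)·I. Computing rank(N^1) = 2, rank(N^2) = 1, rank(N^3) = 0; the number of blocks of size ≥ j is rank(N^{j−1}) − rank(N^j), giving [3, 1, 1]. So we have 1 block(s) of size 3, 2 block(s) of size 1 → block sizes [3, 1, 1]

Assembling the blocks gives a Jordan form
J =
  [6, 1, 0, 0, 0]
  [0, 6, 1, 0, 0]
  [0, 0, 6, 0, 0]
  [0, 0, 0, 6, 0]
  [0, 0, 0, 0, 6]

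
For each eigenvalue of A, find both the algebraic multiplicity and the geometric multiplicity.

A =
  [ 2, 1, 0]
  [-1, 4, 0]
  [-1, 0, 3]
λ = 3: alg = 3, geom = 1

Step 1 — factor the characteristic polynomial to read off the algebraic multiplicities:
  χ_A(x) = (x - 3)^3

Step 2 — compute geometric multiplicities via the rank-nullity identity g(λ) = n − rank(A − λI):
  rank(A − (3)·I) = 2, so dim ker(A − (3)·I) = n − 2 = 1

Summary:
  λ = 3: algebraic multiplicity = 3, geometric multiplicity = 1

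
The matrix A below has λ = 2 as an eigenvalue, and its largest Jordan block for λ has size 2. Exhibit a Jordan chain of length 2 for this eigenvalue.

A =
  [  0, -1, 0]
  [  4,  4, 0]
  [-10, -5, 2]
A Jordan chain for λ = 2 of length 2:
v_1 = (-2, 4, -10)ᵀ
v_2 = (1, 0, 0)ᵀ

Let N = A − (2)·I. We want v_2 with N^2 v_2 = 0 but N^1 v_2 ≠ 0; then v_{j-1} := N · v_j for j = 2, …, 2.

Pick v_2 = (1, 0, 0)ᵀ.
Then v_1 = N · v_2 = (-2, 4, -10)ᵀ.

Sanity check: (A − (2)·I) v_1 = (0, 0, 0)ᵀ = 0. ✓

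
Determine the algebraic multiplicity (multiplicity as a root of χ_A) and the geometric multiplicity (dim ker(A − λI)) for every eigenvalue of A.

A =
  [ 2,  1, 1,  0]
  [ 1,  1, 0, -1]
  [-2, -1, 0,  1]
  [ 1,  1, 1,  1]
λ = 1: alg = 4, geom = 2

Step 1 — factor the characteristic polynomial to read off the algebraic multiplicities:
  χ_A(x) = (x - 1)^4

Step 2 — compute geometric multiplicities via the rank-nullity identity g(λ) = n − rank(A − λI):
  rank(A − (1)·I) = 2, so dim ker(A − (1)·I) = n − 2 = 2

Summary:
  λ = 1: algebraic multiplicity = 4, geometric multiplicity = 2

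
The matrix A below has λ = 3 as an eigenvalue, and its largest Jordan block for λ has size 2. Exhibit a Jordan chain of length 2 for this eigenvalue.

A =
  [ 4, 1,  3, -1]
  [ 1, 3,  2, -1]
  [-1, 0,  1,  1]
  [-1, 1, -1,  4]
A Jordan chain for λ = 3 of length 2:
v_1 = (1, 1, -1, -1)ᵀ
v_2 = (1, 0, 0, 0)ᵀ

Let N = A − (3)·I. We want v_2 with N^2 v_2 = 0 but N^1 v_2 ≠ 0; then v_{j-1} := N · v_j for j = 2, …, 2.

Pick v_2 = (1, 0, 0, 0)ᵀ.
Then v_1 = N · v_2 = (1, 1, -1, -1)ᵀ.

Sanity check: (A − (3)·I) v_1 = (0, 0, 0, 0)ᵀ = 0. ✓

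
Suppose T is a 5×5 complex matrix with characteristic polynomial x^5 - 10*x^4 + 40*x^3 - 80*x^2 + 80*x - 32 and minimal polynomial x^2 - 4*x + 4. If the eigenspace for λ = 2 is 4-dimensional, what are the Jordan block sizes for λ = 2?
Block sizes for λ = 2: [2, 1, 1, 1]

Step 1 — from the characteristic polynomial, algebraic multiplicity of λ = 2 is 5. From dim ker(T − (2)·I) = 4, there are exactly 4 Jordan blocks for λ = 2.
Step 2 — from the minimal polynomial, the factor (x − 2)^2 tells us the largest block for λ = 2 has size 2.
Step 3 — with total size 5, 4 blocks, and largest block 2, the block sizes (in nonincreasing order) are [2, 1, 1, 1].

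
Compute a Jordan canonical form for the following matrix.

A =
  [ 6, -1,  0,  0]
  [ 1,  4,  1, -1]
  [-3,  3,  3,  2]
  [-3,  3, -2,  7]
J_3(5) ⊕ J_1(5)

The characteristic polynomial is
  det(x·I − A) = x^4 - 20*x^3 + 150*x^2 - 500*x + 625 = (x - 5)^4

Eigenvalues and multiplicities (the geometric multiplicity of λ is n − rank(A − λI), which equals the number of Jordan blocks for λ):
  λ = 5: algebraic multiplicity = 4, geometric multiplicity = 2

Determining the block sizes for each eigenvalue:
  λ = 5: with am = 4 and gm = 2, the partition is not yet determined (e.g. several partitions of 4 into 2 parts exist). Let N = A − (5)·I. Computing rank(N^1) = 2, rank(N^2) = 1, rank(N^3) = 0; the number of blocks of size ≥ j is rank(N^{j−1}) − rank(N^j), giving [2, 1, 1]. So we have 1 block(s) of size 3, 1 block(s) of size 1 → block sizes [3, 1]

Assembling the blocks gives a Jordan form
J =
  [5, 1, 0, 0]
  [0, 5, 1, 0]
  [0, 0, 5, 0]
  [0, 0, 0, 5]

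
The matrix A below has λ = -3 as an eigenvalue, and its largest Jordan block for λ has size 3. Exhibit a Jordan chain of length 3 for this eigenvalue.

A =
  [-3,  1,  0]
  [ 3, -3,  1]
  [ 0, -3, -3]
A Jordan chain for λ = -3 of length 3:
v_1 = (3, 0, -9)ᵀ
v_2 = (0, 3, 0)ᵀ
v_3 = (1, 0, 0)ᵀ

Let N = A − (-3)·I. We want v_3 with N^3 v_3 = 0 but N^2 v_3 ≠ 0; then v_{j-1} := N · v_j for j = 3, …, 2.

Pick v_3 = (1, 0, 0)ᵀ.
Then v_2 = N · v_3 = (0, 3, 0)ᵀ.
Then v_1 = N · v_2 = (3, 0, -9)ᵀ.

Sanity check: (A − (-3)·I) v_1 = (0, 0, 0)ᵀ = 0. ✓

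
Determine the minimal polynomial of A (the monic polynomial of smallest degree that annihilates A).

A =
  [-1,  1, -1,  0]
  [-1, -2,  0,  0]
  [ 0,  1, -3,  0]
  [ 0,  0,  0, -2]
x^3 + 6*x^2 + 12*x + 8

The characteristic polynomial is χ_A(x) = (x + 2)^4, so the eigenvalues are known. The minimal polynomial is
  m_A(x) = Π_λ (x − λ)^{k_λ}
where k_λ is the size of the *largest* Jordan block for λ (equivalently, the smallest k with (A − λI)^k v = 0 for every generalised eigenvector v of λ).

  λ = -2: largest Jordan block has size 3, contributing (x + 2)^3

So m_A(x) = (x + 2)^3 = x^3 + 6*x^2 + 12*x + 8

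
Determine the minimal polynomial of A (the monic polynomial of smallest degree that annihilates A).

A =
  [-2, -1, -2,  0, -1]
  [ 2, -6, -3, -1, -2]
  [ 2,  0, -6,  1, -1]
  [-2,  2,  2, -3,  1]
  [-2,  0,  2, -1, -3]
x^3 + 12*x^2 + 48*x + 64

The characteristic polynomial is χ_A(x) = (x + 4)^5, so the eigenvalues are known. The minimal polynomial is
  m_A(x) = Π_λ (x − λ)^{k_λ}
where k_λ is the size of the *largest* Jordan block for λ (equivalently, the smallest k with (A − λI)^k v = 0 for every generalised eigenvector v of λ).

  λ = -4: largest Jordan block has size 3, contributing (x + 4)^3

So m_A(x) = (x + 4)^3 = x^3 + 12*x^2 + 48*x + 64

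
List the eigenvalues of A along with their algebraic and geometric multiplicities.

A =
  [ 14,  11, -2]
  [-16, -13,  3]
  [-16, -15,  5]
λ = 2: alg = 3, geom = 1

Step 1 — factor the characteristic polynomial to read off the algebraic multiplicities:
  χ_A(x) = (x - 2)^3

Step 2 — compute geometric multiplicities via the rank-nullity identity g(λ) = n − rank(A − λI):
  rank(A − (2)·I) = 2, so dim ker(A − (2)·I) = n − 2 = 1

Summary:
  λ = 2: algebraic multiplicity = 3, geometric multiplicity = 1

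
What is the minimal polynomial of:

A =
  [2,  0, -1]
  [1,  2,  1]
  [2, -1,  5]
x^3 - 9*x^2 + 27*x - 27

The characteristic polynomial is χ_A(x) = (x - 3)^3, so the eigenvalues are known. The minimal polynomial is
  m_A(x) = Π_λ (x − λ)^{k_λ}
where k_λ is the size of the *largest* Jordan block for λ (equivalently, the smallest k with (A − λI)^k v = 0 for every generalised eigenvector v of λ).

  λ = 3: largest Jordan block has size 3, contributing (x − 3)^3

So m_A(x) = (x - 3)^3 = x^3 - 9*x^2 + 27*x - 27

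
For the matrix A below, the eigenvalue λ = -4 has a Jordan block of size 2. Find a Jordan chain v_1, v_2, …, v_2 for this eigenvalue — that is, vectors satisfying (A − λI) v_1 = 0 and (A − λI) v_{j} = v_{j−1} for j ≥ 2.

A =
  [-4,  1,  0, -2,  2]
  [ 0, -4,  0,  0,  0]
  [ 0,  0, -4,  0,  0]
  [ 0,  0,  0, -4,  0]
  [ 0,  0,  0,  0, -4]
A Jordan chain for λ = -4 of length 2:
v_1 = (1, 0, 0, 0, 0)ᵀ
v_2 = (0, 1, 0, 0, 0)ᵀ

Let N = A − (-4)·I. We want v_2 with N^2 v_2 = 0 but N^1 v_2 ≠ 0; then v_{j-1} := N · v_j for j = 2, …, 2.

Pick v_2 = (0, 1, 0, 0, 0)ᵀ.
Then v_1 = N · v_2 = (1, 0, 0, 0, 0)ᵀ.

Sanity check: (A − (-4)·I) v_1 = (0, 0, 0, 0, 0)ᵀ = 0. ✓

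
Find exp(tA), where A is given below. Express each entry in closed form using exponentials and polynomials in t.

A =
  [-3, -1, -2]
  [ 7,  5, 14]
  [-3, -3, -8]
e^{tA} =
  [-t*exp(-2*t) + exp(-2*t), -t*exp(-2*t), -2*t*exp(-2*t)]
  [7*t*exp(-2*t), 7*t*exp(-2*t) + exp(-2*t), 14*t*exp(-2*t)]
  [-3*t*exp(-2*t), -3*t*exp(-2*t), -6*t*exp(-2*t) + exp(-2*t)]

Strategy: write A = P · J · P⁻¹ where J is a Jordan canonical form, so e^{tA} = P · e^{tJ} · P⁻¹, and e^{tJ} can be computed block-by-block.

A has Jordan form
J =
  [-2,  1,  0]
  [ 0, -2,  0]
  [ 0,  0, -2]
(up to reordering of blocks).

Per-block formulas:
  For a 2×2 Jordan block J_2(-2): exp(t · J_2(-2)) = e^(-2t)·(I + t·N), where N is the 2×2 nilpotent shift.
  For a 1×1 block at λ = -2: exp(t · [-2]) = [e^(-2t)].

After assembling e^{tJ} and conjugating by P, we get:

e^{tA} =
  [-t*exp(-2*t) + exp(-2*t), -t*exp(-2*t), -2*t*exp(-2*t)]
  [7*t*exp(-2*t), 7*t*exp(-2*t) + exp(-2*t), 14*t*exp(-2*t)]
  [-3*t*exp(-2*t), -3*t*exp(-2*t), -6*t*exp(-2*t) + exp(-2*t)]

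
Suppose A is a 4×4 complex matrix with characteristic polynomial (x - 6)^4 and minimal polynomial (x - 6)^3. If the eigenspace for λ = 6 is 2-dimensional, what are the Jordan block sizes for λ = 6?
Block sizes for λ = 6: [3, 1]

Step 1 — from the characteristic polynomial, algebraic multiplicity of λ = 6 is 4. From dim ker(A − (6)·I) = 2, there are exactly 2 Jordan blocks for λ = 6.
Step 2 — from the minimal polynomial, the factor (x − 6)^3 tells us the largest block for λ = 6 has size 3.
Step 3 — with total size 4, 2 blocks, and largest block 3, the block sizes (in nonincreasing order) are [3, 1].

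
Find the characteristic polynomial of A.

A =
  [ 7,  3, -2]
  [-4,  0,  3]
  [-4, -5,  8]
x^3 - 15*x^2 + 75*x - 125

Expanding det(x·I − A) (e.g. by cofactor expansion or by noting that A is similar to its Jordan form J, which has the same characteristic polynomial as A) gives
  χ_A(x) = x^3 - 15*x^2 + 75*x - 125
which factors as (x - 5)^3. The eigenvalues (with algebraic multiplicities) are λ = 5 with multiplicity 3.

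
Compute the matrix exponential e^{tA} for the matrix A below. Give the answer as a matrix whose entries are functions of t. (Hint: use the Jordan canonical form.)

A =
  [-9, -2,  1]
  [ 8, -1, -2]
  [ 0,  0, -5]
e^{tA} =
  [-4*t*exp(-5*t) + exp(-5*t), -2*t*exp(-5*t), t*exp(-5*t)]
  [8*t*exp(-5*t), 4*t*exp(-5*t) + exp(-5*t), -2*t*exp(-5*t)]
  [0, 0, exp(-5*t)]

Strategy: write A = P · J · P⁻¹ where J is a Jordan canonical form, so e^{tA} = P · e^{tJ} · P⁻¹, and e^{tJ} can be computed block-by-block.

A has Jordan form
J =
  [-5,  1,  0]
  [ 0, -5,  0]
  [ 0,  0, -5]
(up to reordering of blocks).

Per-block formulas:
  For a 2×2 Jordan block J_2(-5): exp(t · J_2(-5)) = e^(-5t)·(I + t·N), where N is the 2×2 nilpotent shift.
  For a 1×1 block at λ = -5: exp(t · [-5]) = [e^(-5t)].

After assembling e^{tJ} and conjugating by P, we get:

e^{tA} =
  [-4*t*exp(-5*t) + exp(-5*t), -2*t*exp(-5*t), t*exp(-5*t)]
  [8*t*exp(-5*t), 4*t*exp(-5*t) + exp(-5*t), -2*t*exp(-5*t)]
  [0, 0, exp(-5*t)]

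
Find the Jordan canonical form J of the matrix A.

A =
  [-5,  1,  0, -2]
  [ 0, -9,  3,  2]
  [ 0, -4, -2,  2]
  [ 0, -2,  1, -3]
J_2(-5) ⊕ J_1(-5) ⊕ J_1(-4)

The characteristic polynomial is
  det(x·I − A) = x^4 + 19*x^3 + 135*x^2 + 425*x + 500 = (x + 4)*(x + 5)^3

Eigenvalues and multiplicities (the geometric multiplicity of λ is n − rank(A − λI), which equals the number of Jordan blocks for λ):
  λ = -5: algebraic multiplicity = 3, geometric multiplicity = 2
  λ = -4: algebraic multiplicity = 1, geometric multiplicity = 1

Determining the block sizes for each eigenvalue:
  λ = -5: 2 blocks summing to 3 forces exactly one block of size 2 and the rest size 1 → block sizes [2, 1]
  λ = -4: one block (gm = 1), so the single block has size am = 1 → block sizes [1]

Assembling the blocks gives a Jordan form
J =
  [-5,  1,  0,  0]
  [ 0, -5,  0,  0]
  [ 0,  0, -5,  0]
  [ 0,  0,  0, -4]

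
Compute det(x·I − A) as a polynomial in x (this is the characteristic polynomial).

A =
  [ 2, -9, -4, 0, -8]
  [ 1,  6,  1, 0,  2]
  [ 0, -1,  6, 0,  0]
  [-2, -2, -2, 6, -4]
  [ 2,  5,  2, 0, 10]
x^5 - 30*x^4 + 360*x^3 - 2160*x^2 + 6480*x - 7776

Expanding det(x·I − A) (e.g. by cofactor expansion or by noting that A is similar to its Jordan form J, which has the same characteristic polynomial as A) gives
  χ_A(x) = x^5 - 30*x^4 + 360*x^3 - 2160*x^2 + 6480*x - 7776
which factors as (x - 6)^5. The eigenvalues (with algebraic multiplicities) are λ = 6 with multiplicity 5.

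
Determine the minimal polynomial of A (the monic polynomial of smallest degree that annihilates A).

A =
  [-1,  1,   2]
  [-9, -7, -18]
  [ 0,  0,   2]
x^3 + 6*x^2 - 32

The characteristic polynomial is χ_A(x) = (x - 2)*(x + 4)^2, so the eigenvalues are known. The minimal polynomial is
  m_A(x) = Π_λ (x − λ)^{k_λ}
where k_λ is the size of the *largest* Jordan block for λ (equivalently, the smallest k with (A − λI)^k v = 0 for every generalised eigenvector v of λ).

  λ = -4: largest Jordan block has size 2, contributing (x + 4)^2
  λ = 2: largest Jordan block has size 1, contributing (x − 2)

So m_A(x) = (x - 2)*(x + 4)^2 = x^3 + 6*x^2 - 32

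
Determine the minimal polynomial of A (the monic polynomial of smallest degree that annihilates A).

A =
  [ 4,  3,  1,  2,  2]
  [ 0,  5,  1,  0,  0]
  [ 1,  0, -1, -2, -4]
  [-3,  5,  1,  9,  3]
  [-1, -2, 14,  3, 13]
x^3 - 18*x^2 + 108*x - 216

The characteristic polynomial is χ_A(x) = (x - 6)^5, so the eigenvalues are known. The minimal polynomial is
  m_A(x) = Π_λ (x − λ)^{k_λ}
where k_λ is the size of the *largest* Jordan block for λ (equivalently, the smallest k with (A − λI)^k v = 0 for every generalised eigenvector v of λ).

  λ = 6: largest Jordan block has size 3, contributing (x − 6)^3

So m_A(x) = (x - 6)^3 = x^3 - 18*x^2 + 108*x - 216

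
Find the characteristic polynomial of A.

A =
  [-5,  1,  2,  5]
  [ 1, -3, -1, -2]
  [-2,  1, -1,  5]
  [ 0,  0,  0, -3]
x^4 + 12*x^3 + 54*x^2 + 108*x + 81

Expanding det(x·I − A) (e.g. by cofactor expansion or by noting that A is similar to its Jordan form J, which has the same characteristic polynomial as A) gives
  χ_A(x) = x^4 + 12*x^3 + 54*x^2 + 108*x + 81
which factors as (x + 3)^4. The eigenvalues (with algebraic multiplicities) are λ = -3 with multiplicity 4.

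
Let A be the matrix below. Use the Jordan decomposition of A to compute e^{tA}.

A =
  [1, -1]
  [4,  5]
e^{tA} =
  [-2*t*exp(3*t) + exp(3*t), -t*exp(3*t)]
  [4*t*exp(3*t), 2*t*exp(3*t) + exp(3*t)]

Strategy: write A = P · J · P⁻¹ where J is a Jordan canonical form, so e^{tA} = P · e^{tJ} · P⁻¹, and e^{tJ} can be computed block-by-block.

A has Jordan form
J =
  [3, 1]
  [0, 3]
(up to reordering of blocks).

Per-block formulas:
  For a 2×2 Jordan block J_2(3): exp(t · J_2(3)) = e^(3t)·(I + t·N), where N is the 2×2 nilpotent shift.

After assembling e^{tJ} and conjugating by P, we get:

e^{tA} =
  [-2*t*exp(3*t) + exp(3*t), -t*exp(3*t)]
  [4*t*exp(3*t), 2*t*exp(3*t) + exp(3*t)]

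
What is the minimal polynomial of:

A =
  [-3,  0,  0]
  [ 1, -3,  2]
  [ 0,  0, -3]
x^2 + 6*x + 9

The characteristic polynomial is χ_A(x) = (x + 3)^3, so the eigenvalues are known. The minimal polynomial is
  m_A(x) = Π_λ (x − λ)^{k_λ}
where k_λ is the size of the *largest* Jordan block for λ (equivalently, the smallest k with (A − λI)^k v = 0 for every generalised eigenvector v of λ).

  λ = -3: largest Jordan block has size 2, contributing (x + 3)^2

So m_A(x) = (x + 3)^2 = x^2 + 6*x + 9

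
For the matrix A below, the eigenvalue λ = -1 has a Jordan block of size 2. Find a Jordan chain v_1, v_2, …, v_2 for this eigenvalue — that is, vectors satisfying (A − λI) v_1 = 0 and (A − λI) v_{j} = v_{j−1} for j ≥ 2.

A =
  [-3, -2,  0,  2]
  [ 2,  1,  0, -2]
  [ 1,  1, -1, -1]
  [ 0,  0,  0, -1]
A Jordan chain for λ = -1 of length 2:
v_1 = (-2, 2, 1, 0)ᵀ
v_2 = (1, 0, 0, 0)ᵀ

Let N = A − (-1)·I. We want v_2 with N^2 v_2 = 0 but N^1 v_2 ≠ 0; then v_{j-1} := N · v_j for j = 2, …, 2.

Pick v_2 = (1, 0, 0, 0)ᵀ.
Then v_1 = N · v_2 = (-2, 2, 1, 0)ᵀ.

Sanity check: (A − (-1)·I) v_1 = (0, 0, 0, 0)ᵀ = 0. ✓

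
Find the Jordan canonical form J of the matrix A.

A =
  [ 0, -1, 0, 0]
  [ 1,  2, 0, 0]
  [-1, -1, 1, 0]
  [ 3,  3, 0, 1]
J_2(1) ⊕ J_1(1) ⊕ J_1(1)

The characteristic polynomial is
  det(x·I − A) = x^4 - 4*x^3 + 6*x^2 - 4*x + 1 = (x - 1)^4

Eigenvalues and multiplicities (the geometric multiplicity of λ is n − rank(A − λI), which equals the number of Jordan blocks for λ):
  λ = 1: algebraic multiplicity = 4, geometric multiplicity = 3

Determining the block sizes for each eigenvalue:
  λ = 1: 3 blocks summing to 4 forces exactly one block of size 2 and the rest size 1 → block sizes [2, 1, 1]

Assembling the blocks gives a Jordan form
J =
  [1, 1, 0, 0]
  [0, 1, 0, 0]
  [0, 0, 1, 0]
  [0, 0, 0, 1]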